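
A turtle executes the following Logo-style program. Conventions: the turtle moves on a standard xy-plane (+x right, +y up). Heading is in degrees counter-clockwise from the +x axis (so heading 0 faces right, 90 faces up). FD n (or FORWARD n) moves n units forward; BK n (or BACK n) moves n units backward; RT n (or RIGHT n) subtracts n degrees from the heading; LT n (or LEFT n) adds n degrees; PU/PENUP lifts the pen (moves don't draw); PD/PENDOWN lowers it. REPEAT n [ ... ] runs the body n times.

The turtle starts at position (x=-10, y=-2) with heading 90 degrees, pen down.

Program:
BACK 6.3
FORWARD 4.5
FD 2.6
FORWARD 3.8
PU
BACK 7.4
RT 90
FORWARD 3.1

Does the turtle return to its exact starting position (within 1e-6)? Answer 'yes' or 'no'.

Executing turtle program step by step:
Start: pos=(-10,-2), heading=90, pen down
BK 6.3: (-10,-2) -> (-10,-8.3) [heading=90, draw]
FD 4.5: (-10,-8.3) -> (-10,-3.8) [heading=90, draw]
FD 2.6: (-10,-3.8) -> (-10,-1.2) [heading=90, draw]
FD 3.8: (-10,-1.2) -> (-10,2.6) [heading=90, draw]
PU: pen up
BK 7.4: (-10,2.6) -> (-10,-4.8) [heading=90, move]
RT 90: heading 90 -> 0
FD 3.1: (-10,-4.8) -> (-6.9,-4.8) [heading=0, move]
Final: pos=(-6.9,-4.8), heading=0, 4 segment(s) drawn

Start position: (-10, -2)
Final position: (-6.9, -4.8)
Distance = 4.177; >= 1e-6 -> NOT closed

Answer: no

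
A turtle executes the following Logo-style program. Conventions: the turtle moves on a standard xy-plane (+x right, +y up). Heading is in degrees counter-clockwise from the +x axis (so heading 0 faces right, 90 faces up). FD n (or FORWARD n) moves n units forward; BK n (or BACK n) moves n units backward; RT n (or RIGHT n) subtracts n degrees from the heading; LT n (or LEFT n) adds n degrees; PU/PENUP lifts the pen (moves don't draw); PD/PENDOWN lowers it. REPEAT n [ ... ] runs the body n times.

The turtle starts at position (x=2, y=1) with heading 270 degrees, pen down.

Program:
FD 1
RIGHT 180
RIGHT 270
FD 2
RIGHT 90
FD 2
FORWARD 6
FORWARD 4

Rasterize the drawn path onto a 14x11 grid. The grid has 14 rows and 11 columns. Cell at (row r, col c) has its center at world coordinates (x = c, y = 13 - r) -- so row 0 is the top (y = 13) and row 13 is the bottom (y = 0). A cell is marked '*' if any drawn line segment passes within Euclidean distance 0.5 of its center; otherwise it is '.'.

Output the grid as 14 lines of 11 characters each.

Answer: ...........
*..........
*..........
*..........
*..........
*..........
*..........
*..........
*..........
*..........
*..........
*..........
*.*........
***........

Derivation:
Segment 0: (2,1) -> (2,0)
Segment 1: (2,0) -> (-0,-0)
Segment 2: (-0,-0) -> (-0,2)
Segment 3: (-0,2) -> (-0,8)
Segment 4: (-0,8) -> (-0,12)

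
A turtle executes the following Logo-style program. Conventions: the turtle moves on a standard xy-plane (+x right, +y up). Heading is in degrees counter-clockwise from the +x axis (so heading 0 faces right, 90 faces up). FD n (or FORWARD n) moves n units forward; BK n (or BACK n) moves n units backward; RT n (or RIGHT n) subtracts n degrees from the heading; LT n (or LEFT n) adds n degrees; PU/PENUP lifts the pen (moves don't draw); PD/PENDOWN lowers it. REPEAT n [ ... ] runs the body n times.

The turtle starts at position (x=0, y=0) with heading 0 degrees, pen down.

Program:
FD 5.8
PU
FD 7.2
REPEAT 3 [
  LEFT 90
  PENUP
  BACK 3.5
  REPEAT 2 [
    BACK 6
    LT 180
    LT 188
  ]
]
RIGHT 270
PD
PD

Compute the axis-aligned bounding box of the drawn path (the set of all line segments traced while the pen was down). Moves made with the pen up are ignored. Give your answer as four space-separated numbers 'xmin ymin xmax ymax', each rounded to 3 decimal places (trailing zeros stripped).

Executing turtle program step by step:
Start: pos=(0,0), heading=0, pen down
FD 5.8: (0,0) -> (5.8,0) [heading=0, draw]
PU: pen up
FD 7.2: (5.8,0) -> (13,0) [heading=0, move]
REPEAT 3 [
  -- iteration 1/3 --
  LT 90: heading 0 -> 90
  PU: pen up
  BK 3.5: (13,0) -> (13,-3.5) [heading=90, move]
  REPEAT 2 [
    -- iteration 1/2 --
    BK 6: (13,-3.5) -> (13,-9.5) [heading=90, move]
    LT 180: heading 90 -> 270
    LT 188: heading 270 -> 98
    -- iteration 2/2 --
    BK 6: (13,-9.5) -> (13.835,-15.442) [heading=98, move]
    LT 180: heading 98 -> 278
    LT 188: heading 278 -> 106
  ]
  -- iteration 2/3 --
  LT 90: heading 106 -> 196
  PU: pen up
  BK 3.5: (13.835,-15.442) -> (17.199,-14.477) [heading=196, move]
  REPEAT 2 [
    -- iteration 1/2 --
    BK 6: (17.199,-14.477) -> (22.967,-12.823) [heading=196, move]
    LT 180: heading 196 -> 16
    LT 188: heading 16 -> 204
    -- iteration 2/2 --
    BK 6: (22.967,-12.823) -> (28.448,-10.383) [heading=204, move]
    LT 180: heading 204 -> 24
    LT 188: heading 24 -> 212
  ]
  -- iteration 3/3 --
  LT 90: heading 212 -> 302
  PU: pen up
  BK 3.5: (28.448,-10.383) -> (26.594,-7.414) [heading=302, move]
  REPEAT 2 [
    -- iteration 1/2 --
    BK 6: (26.594,-7.414) -> (23.414,-2.326) [heading=302, move]
    LT 180: heading 302 -> 122
    LT 188: heading 122 -> 310
    -- iteration 2/2 --
    BK 6: (23.414,-2.326) -> (19.557,2.27) [heading=310, move]
    LT 180: heading 310 -> 130
    LT 188: heading 130 -> 318
  ]
]
RT 270: heading 318 -> 48
PD: pen down
PD: pen down
Final: pos=(19.557,2.27), heading=48, 1 segment(s) drawn

Segment endpoints: x in {0, 5.8}, y in {0}
xmin=0, ymin=0, xmax=5.8, ymax=0

Answer: 0 0 5.8 0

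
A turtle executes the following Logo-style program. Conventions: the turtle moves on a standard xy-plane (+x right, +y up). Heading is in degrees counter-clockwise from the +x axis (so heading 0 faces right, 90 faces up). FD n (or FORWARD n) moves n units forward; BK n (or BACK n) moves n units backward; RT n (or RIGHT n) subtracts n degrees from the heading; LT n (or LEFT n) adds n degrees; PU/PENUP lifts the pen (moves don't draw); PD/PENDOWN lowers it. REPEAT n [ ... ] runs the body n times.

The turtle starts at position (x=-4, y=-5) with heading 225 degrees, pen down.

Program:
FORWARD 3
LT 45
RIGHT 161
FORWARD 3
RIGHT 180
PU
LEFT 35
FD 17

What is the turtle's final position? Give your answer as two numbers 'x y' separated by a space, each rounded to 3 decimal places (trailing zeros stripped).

Executing turtle program step by step:
Start: pos=(-4,-5), heading=225, pen down
FD 3: (-4,-5) -> (-6.121,-7.121) [heading=225, draw]
LT 45: heading 225 -> 270
RT 161: heading 270 -> 109
FD 3: (-6.121,-7.121) -> (-7.098,-4.285) [heading=109, draw]
RT 180: heading 109 -> 289
PU: pen up
LT 35: heading 289 -> 324
FD 17: (-7.098,-4.285) -> (6.655,-14.277) [heading=324, move]
Final: pos=(6.655,-14.277), heading=324, 2 segment(s) drawn

Answer: 6.655 -14.277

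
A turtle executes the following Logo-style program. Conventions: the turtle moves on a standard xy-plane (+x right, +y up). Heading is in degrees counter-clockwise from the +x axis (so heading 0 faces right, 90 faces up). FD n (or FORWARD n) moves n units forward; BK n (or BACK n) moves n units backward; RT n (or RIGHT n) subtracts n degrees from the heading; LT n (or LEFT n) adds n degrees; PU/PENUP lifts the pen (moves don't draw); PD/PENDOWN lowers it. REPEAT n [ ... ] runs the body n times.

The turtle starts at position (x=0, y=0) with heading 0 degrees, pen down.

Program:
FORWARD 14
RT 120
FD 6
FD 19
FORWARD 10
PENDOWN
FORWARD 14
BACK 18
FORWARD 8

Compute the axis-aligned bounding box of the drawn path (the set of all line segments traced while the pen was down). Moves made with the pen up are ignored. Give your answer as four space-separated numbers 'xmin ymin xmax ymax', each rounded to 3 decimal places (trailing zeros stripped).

Executing turtle program step by step:
Start: pos=(0,0), heading=0, pen down
FD 14: (0,0) -> (14,0) [heading=0, draw]
RT 120: heading 0 -> 240
FD 6: (14,0) -> (11,-5.196) [heading=240, draw]
FD 19: (11,-5.196) -> (1.5,-21.651) [heading=240, draw]
FD 10: (1.5,-21.651) -> (-3.5,-30.311) [heading=240, draw]
PD: pen down
FD 14: (-3.5,-30.311) -> (-10.5,-42.435) [heading=240, draw]
BK 18: (-10.5,-42.435) -> (-1.5,-26.847) [heading=240, draw]
FD 8: (-1.5,-26.847) -> (-5.5,-33.775) [heading=240, draw]
Final: pos=(-5.5,-33.775), heading=240, 7 segment(s) drawn

Segment endpoints: x in {-10.5, -5.5, -3.5, -1.5, 0, 1.5, 11, 14}, y in {-42.435, -33.775, -30.311, -26.847, -21.651, -5.196, 0}
xmin=-10.5, ymin=-42.435, xmax=14, ymax=0

Answer: -10.5 -42.435 14 0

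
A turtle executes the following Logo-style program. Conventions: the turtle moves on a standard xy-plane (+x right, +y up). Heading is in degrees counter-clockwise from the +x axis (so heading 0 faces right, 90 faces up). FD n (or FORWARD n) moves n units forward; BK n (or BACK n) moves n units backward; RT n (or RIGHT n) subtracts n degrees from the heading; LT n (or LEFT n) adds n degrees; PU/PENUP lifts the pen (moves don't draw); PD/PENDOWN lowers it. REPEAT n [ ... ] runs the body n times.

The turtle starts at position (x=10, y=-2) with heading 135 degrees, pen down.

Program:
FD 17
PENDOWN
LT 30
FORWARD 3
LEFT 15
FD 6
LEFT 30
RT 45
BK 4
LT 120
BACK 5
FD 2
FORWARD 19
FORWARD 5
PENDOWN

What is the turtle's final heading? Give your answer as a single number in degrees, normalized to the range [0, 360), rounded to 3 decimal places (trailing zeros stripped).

Executing turtle program step by step:
Start: pos=(10,-2), heading=135, pen down
FD 17: (10,-2) -> (-2.021,10.021) [heading=135, draw]
PD: pen down
LT 30: heading 135 -> 165
FD 3: (-2.021,10.021) -> (-4.919,10.797) [heading=165, draw]
LT 15: heading 165 -> 180
FD 6: (-4.919,10.797) -> (-10.919,10.797) [heading=180, draw]
LT 30: heading 180 -> 210
RT 45: heading 210 -> 165
BK 4: (-10.919,10.797) -> (-7.055,9.762) [heading=165, draw]
LT 120: heading 165 -> 285
BK 5: (-7.055,9.762) -> (-8.349,14.592) [heading=285, draw]
FD 2: (-8.349,14.592) -> (-7.831,12.66) [heading=285, draw]
FD 19: (-7.831,12.66) -> (-2.914,-5.693) [heading=285, draw]
FD 5: (-2.914,-5.693) -> (-1.62,-10.522) [heading=285, draw]
PD: pen down
Final: pos=(-1.62,-10.522), heading=285, 8 segment(s) drawn

Answer: 285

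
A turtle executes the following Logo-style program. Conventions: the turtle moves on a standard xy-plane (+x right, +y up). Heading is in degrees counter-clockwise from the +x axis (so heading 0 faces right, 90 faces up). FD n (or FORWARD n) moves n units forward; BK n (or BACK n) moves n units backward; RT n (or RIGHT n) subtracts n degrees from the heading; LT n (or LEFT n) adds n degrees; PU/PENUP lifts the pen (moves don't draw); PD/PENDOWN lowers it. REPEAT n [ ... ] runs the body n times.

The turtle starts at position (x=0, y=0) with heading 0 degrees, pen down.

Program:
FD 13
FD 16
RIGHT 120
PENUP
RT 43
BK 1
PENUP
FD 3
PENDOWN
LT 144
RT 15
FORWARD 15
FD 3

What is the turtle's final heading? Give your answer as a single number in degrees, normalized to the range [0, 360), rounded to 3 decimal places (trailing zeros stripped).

Answer: 326

Derivation:
Executing turtle program step by step:
Start: pos=(0,0), heading=0, pen down
FD 13: (0,0) -> (13,0) [heading=0, draw]
FD 16: (13,0) -> (29,0) [heading=0, draw]
RT 120: heading 0 -> 240
PU: pen up
RT 43: heading 240 -> 197
BK 1: (29,0) -> (29.956,0.292) [heading=197, move]
PU: pen up
FD 3: (29.956,0.292) -> (27.087,-0.585) [heading=197, move]
PD: pen down
LT 144: heading 197 -> 341
RT 15: heading 341 -> 326
FD 15: (27.087,-0.585) -> (39.523,-8.973) [heading=326, draw]
FD 3: (39.523,-8.973) -> (42.01,-10.65) [heading=326, draw]
Final: pos=(42.01,-10.65), heading=326, 4 segment(s) drawn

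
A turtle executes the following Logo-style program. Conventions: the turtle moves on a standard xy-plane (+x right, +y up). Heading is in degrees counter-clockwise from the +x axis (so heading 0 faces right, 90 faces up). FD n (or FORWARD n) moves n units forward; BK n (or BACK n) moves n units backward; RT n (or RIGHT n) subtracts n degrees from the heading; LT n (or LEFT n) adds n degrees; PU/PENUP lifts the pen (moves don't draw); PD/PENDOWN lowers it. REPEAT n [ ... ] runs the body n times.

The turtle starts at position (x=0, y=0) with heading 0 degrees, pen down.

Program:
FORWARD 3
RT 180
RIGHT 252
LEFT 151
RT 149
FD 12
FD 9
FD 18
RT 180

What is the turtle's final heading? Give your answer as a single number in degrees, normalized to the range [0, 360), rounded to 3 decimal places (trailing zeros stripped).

Answer: 110

Derivation:
Executing turtle program step by step:
Start: pos=(0,0), heading=0, pen down
FD 3: (0,0) -> (3,0) [heading=0, draw]
RT 180: heading 0 -> 180
RT 252: heading 180 -> 288
LT 151: heading 288 -> 79
RT 149: heading 79 -> 290
FD 12: (3,0) -> (7.104,-11.276) [heading=290, draw]
FD 9: (7.104,-11.276) -> (10.182,-19.734) [heading=290, draw]
FD 18: (10.182,-19.734) -> (16.339,-36.648) [heading=290, draw]
RT 180: heading 290 -> 110
Final: pos=(16.339,-36.648), heading=110, 4 segment(s) drawn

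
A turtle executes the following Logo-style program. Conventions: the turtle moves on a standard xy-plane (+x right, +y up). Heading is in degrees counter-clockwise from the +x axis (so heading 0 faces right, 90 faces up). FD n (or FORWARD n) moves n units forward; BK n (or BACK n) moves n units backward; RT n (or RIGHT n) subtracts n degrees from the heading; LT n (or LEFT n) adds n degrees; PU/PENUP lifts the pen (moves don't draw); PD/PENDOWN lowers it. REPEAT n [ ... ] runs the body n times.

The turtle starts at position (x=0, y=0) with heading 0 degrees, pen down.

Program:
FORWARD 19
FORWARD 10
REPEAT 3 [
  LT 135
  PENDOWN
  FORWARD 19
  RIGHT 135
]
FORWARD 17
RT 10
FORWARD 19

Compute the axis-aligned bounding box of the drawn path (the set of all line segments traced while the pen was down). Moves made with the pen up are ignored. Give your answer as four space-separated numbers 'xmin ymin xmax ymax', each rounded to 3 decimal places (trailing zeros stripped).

Answer: -11.305 0 29 40.305

Derivation:
Executing turtle program step by step:
Start: pos=(0,0), heading=0, pen down
FD 19: (0,0) -> (19,0) [heading=0, draw]
FD 10: (19,0) -> (29,0) [heading=0, draw]
REPEAT 3 [
  -- iteration 1/3 --
  LT 135: heading 0 -> 135
  PD: pen down
  FD 19: (29,0) -> (15.565,13.435) [heading=135, draw]
  RT 135: heading 135 -> 0
  -- iteration 2/3 --
  LT 135: heading 0 -> 135
  PD: pen down
  FD 19: (15.565,13.435) -> (2.13,26.87) [heading=135, draw]
  RT 135: heading 135 -> 0
  -- iteration 3/3 --
  LT 135: heading 0 -> 135
  PD: pen down
  FD 19: (2.13,26.87) -> (-11.305,40.305) [heading=135, draw]
  RT 135: heading 135 -> 0
]
FD 17: (-11.305,40.305) -> (5.695,40.305) [heading=0, draw]
RT 10: heading 0 -> 350
FD 19: (5.695,40.305) -> (24.406,37.006) [heading=350, draw]
Final: pos=(24.406,37.006), heading=350, 7 segment(s) drawn

Segment endpoints: x in {-11.305, 0, 2.13, 5.695, 15.565, 19, 24.406, 29}, y in {0, 13.435, 26.87, 37.006, 40.305}
xmin=-11.305, ymin=0, xmax=29, ymax=40.305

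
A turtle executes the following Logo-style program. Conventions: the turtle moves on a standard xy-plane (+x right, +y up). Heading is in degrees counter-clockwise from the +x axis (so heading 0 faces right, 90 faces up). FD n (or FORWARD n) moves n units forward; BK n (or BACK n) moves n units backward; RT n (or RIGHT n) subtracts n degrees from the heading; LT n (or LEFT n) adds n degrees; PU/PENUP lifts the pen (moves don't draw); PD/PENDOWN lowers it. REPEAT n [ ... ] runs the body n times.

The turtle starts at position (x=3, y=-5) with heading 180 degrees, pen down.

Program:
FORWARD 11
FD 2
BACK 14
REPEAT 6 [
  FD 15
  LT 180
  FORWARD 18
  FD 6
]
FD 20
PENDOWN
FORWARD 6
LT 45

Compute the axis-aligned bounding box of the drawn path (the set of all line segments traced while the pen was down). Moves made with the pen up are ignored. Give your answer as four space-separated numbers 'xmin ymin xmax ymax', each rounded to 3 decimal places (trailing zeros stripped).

Answer: -22 -5 28 -5

Derivation:
Executing turtle program step by step:
Start: pos=(3,-5), heading=180, pen down
FD 11: (3,-5) -> (-8,-5) [heading=180, draw]
FD 2: (-8,-5) -> (-10,-5) [heading=180, draw]
BK 14: (-10,-5) -> (4,-5) [heading=180, draw]
REPEAT 6 [
  -- iteration 1/6 --
  FD 15: (4,-5) -> (-11,-5) [heading=180, draw]
  LT 180: heading 180 -> 0
  FD 18: (-11,-5) -> (7,-5) [heading=0, draw]
  FD 6: (7,-5) -> (13,-5) [heading=0, draw]
  -- iteration 2/6 --
  FD 15: (13,-5) -> (28,-5) [heading=0, draw]
  LT 180: heading 0 -> 180
  FD 18: (28,-5) -> (10,-5) [heading=180, draw]
  FD 6: (10,-5) -> (4,-5) [heading=180, draw]
  -- iteration 3/6 --
  FD 15: (4,-5) -> (-11,-5) [heading=180, draw]
  LT 180: heading 180 -> 0
  FD 18: (-11,-5) -> (7,-5) [heading=0, draw]
  FD 6: (7,-5) -> (13,-5) [heading=0, draw]
  -- iteration 4/6 --
  FD 15: (13,-5) -> (28,-5) [heading=0, draw]
  LT 180: heading 0 -> 180
  FD 18: (28,-5) -> (10,-5) [heading=180, draw]
  FD 6: (10,-5) -> (4,-5) [heading=180, draw]
  -- iteration 5/6 --
  FD 15: (4,-5) -> (-11,-5) [heading=180, draw]
  LT 180: heading 180 -> 0
  FD 18: (-11,-5) -> (7,-5) [heading=0, draw]
  FD 6: (7,-5) -> (13,-5) [heading=0, draw]
  -- iteration 6/6 --
  FD 15: (13,-5) -> (28,-5) [heading=0, draw]
  LT 180: heading 0 -> 180
  FD 18: (28,-5) -> (10,-5) [heading=180, draw]
  FD 6: (10,-5) -> (4,-5) [heading=180, draw]
]
FD 20: (4,-5) -> (-16,-5) [heading=180, draw]
PD: pen down
FD 6: (-16,-5) -> (-22,-5) [heading=180, draw]
LT 45: heading 180 -> 225
Final: pos=(-22,-5), heading=225, 23 segment(s) drawn

Segment endpoints: x in {-22, -16, -11, -10, -8, 3, 4, 7, 10, 13, 28}, y in {-5, -5, -5, -5, -5, -5, -5, -5, -5, -5, -5, -5, -5, -5, -5}
xmin=-22, ymin=-5, xmax=28, ymax=-5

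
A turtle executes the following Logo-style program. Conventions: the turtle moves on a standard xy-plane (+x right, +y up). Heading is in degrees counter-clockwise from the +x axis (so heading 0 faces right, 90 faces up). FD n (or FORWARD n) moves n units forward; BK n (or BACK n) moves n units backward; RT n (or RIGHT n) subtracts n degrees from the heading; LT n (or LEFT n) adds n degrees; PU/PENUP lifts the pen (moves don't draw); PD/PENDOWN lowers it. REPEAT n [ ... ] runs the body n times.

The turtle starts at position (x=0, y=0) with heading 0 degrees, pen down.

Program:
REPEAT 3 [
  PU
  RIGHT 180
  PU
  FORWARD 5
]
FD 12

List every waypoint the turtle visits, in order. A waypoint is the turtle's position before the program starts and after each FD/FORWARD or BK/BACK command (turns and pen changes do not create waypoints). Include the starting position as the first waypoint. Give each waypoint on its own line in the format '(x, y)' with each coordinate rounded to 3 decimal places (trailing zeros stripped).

Answer: (0, 0)
(-5, 0)
(0, 0)
(-5, 0)
(-17, 0)

Derivation:
Executing turtle program step by step:
Start: pos=(0,0), heading=0, pen down
REPEAT 3 [
  -- iteration 1/3 --
  PU: pen up
  RT 180: heading 0 -> 180
  PU: pen up
  FD 5: (0,0) -> (-5,0) [heading=180, move]
  -- iteration 2/3 --
  PU: pen up
  RT 180: heading 180 -> 0
  PU: pen up
  FD 5: (-5,0) -> (0,0) [heading=0, move]
  -- iteration 3/3 --
  PU: pen up
  RT 180: heading 0 -> 180
  PU: pen up
  FD 5: (0,0) -> (-5,0) [heading=180, move]
]
FD 12: (-5,0) -> (-17,0) [heading=180, move]
Final: pos=(-17,0), heading=180, 0 segment(s) drawn
Waypoints (5 total):
(0, 0)
(-5, 0)
(0, 0)
(-5, 0)
(-17, 0)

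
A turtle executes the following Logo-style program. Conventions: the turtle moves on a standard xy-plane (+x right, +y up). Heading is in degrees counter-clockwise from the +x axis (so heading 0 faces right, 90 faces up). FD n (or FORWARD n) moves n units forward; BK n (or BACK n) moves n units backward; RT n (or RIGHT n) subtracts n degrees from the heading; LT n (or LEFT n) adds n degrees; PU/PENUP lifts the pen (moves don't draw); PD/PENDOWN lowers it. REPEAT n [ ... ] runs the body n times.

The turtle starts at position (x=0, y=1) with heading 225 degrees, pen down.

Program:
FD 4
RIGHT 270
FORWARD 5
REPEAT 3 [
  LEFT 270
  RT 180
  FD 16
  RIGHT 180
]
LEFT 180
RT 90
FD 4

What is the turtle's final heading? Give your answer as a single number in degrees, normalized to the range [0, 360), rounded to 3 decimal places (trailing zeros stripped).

Answer: 135

Derivation:
Executing turtle program step by step:
Start: pos=(0,1), heading=225, pen down
FD 4: (0,1) -> (-2.828,-1.828) [heading=225, draw]
RT 270: heading 225 -> 315
FD 5: (-2.828,-1.828) -> (0.707,-5.364) [heading=315, draw]
REPEAT 3 [
  -- iteration 1/3 --
  LT 270: heading 315 -> 225
  RT 180: heading 225 -> 45
  FD 16: (0.707,-5.364) -> (12.021,5.95) [heading=45, draw]
  RT 180: heading 45 -> 225
  -- iteration 2/3 --
  LT 270: heading 225 -> 135
  RT 180: heading 135 -> 315
  FD 16: (12.021,5.95) -> (23.335,-5.364) [heading=315, draw]
  RT 180: heading 315 -> 135
  -- iteration 3/3 --
  LT 270: heading 135 -> 45
  RT 180: heading 45 -> 225
  FD 16: (23.335,-5.364) -> (12.021,-16.678) [heading=225, draw]
  RT 180: heading 225 -> 45
]
LT 180: heading 45 -> 225
RT 90: heading 225 -> 135
FD 4: (12.021,-16.678) -> (9.192,-13.849) [heading=135, draw]
Final: pos=(9.192,-13.849), heading=135, 6 segment(s) drawn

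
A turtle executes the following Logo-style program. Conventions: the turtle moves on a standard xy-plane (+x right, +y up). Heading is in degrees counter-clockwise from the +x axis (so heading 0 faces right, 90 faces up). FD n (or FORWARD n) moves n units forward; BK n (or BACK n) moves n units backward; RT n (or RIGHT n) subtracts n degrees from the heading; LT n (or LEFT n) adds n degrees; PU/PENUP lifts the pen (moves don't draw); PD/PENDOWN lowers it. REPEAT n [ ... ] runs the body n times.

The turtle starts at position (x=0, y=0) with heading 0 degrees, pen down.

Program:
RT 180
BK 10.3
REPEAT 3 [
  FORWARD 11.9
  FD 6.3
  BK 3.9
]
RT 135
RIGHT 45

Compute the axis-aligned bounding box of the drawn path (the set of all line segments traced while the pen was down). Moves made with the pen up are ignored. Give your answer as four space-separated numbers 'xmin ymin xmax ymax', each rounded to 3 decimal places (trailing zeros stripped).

Answer: -36.5 0 10.3 0

Derivation:
Executing turtle program step by step:
Start: pos=(0,0), heading=0, pen down
RT 180: heading 0 -> 180
BK 10.3: (0,0) -> (10.3,0) [heading=180, draw]
REPEAT 3 [
  -- iteration 1/3 --
  FD 11.9: (10.3,0) -> (-1.6,0) [heading=180, draw]
  FD 6.3: (-1.6,0) -> (-7.9,0) [heading=180, draw]
  BK 3.9: (-7.9,0) -> (-4,0) [heading=180, draw]
  -- iteration 2/3 --
  FD 11.9: (-4,0) -> (-15.9,0) [heading=180, draw]
  FD 6.3: (-15.9,0) -> (-22.2,0) [heading=180, draw]
  BK 3.9: (-22.2,0) -> (-18.3,0) [heading=180, draw]
  -- iteration 3/3 --
  FD 11.9: (-18.3,0) -> (-30.2,0) [heading=180, draw]
  FD 6.3: (-30.2,0) -> (-36.5,0) [heading=180, draw]
  BK 3.9: (-36.5,0) -> (-32.6,0) [heading=180, draw]
]
RT 135: heading 180 -> 45
RT 45: heading 45 -> 0
Final: pos=(-32.6,0), heading=0, 10 segment(s) drawn

Segment endpoints: x in {-36.5, -32.6, -30.2, -22.2, -18.3, -15.9, -7.9, -4, -1.6, 0, 10.3}, y in {0, 0, 0, 0, 0, 0, 0, 0, 0, 0, 0}
xmin=-36.5, ymin=0, xmax=10.3, ymax=0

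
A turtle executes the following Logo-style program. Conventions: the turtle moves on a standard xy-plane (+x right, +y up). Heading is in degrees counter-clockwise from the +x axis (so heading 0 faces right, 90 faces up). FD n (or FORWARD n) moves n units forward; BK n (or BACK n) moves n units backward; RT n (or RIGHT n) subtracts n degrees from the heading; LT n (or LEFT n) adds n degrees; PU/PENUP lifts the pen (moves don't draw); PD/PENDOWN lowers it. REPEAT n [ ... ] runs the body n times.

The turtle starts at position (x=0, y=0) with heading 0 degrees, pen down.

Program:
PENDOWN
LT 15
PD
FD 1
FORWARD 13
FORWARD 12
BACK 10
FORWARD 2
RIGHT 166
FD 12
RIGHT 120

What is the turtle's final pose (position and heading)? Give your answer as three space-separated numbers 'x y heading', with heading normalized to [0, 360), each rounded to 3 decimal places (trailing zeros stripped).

Executing turtle program step by step:
Start: pos=(0,0), heading=0, pen down
PD: pen down
LT 15: heading 0 -> 15
PD: pen down
FD 1: (0,0) -> (0.966,0.259) [heading=15, draw]
FD 13: (0.966,0.259) -> (13.523,3.623) [heading=15, draw]
FD 12: (13.523,3.623) -> (25.114,6.729) [heading=15, draw]
BK 10: (25.114,6.729) -> (15.455,4.141) [heading=15, draw]
FD 2: (15.455,4.141) -> (17.387,4.659) [heading=15, draw]
RT 166: heading 15 -> 209
FD 12: (17.387,4.659) -> (6.891,-1.159) [heading=209, draw]
RT 120: heading 209 -> 89
Final: pos=(6.891,-1.159), heading=89, 6 segment(s) drawn

Answer: 6.891 -1.159 89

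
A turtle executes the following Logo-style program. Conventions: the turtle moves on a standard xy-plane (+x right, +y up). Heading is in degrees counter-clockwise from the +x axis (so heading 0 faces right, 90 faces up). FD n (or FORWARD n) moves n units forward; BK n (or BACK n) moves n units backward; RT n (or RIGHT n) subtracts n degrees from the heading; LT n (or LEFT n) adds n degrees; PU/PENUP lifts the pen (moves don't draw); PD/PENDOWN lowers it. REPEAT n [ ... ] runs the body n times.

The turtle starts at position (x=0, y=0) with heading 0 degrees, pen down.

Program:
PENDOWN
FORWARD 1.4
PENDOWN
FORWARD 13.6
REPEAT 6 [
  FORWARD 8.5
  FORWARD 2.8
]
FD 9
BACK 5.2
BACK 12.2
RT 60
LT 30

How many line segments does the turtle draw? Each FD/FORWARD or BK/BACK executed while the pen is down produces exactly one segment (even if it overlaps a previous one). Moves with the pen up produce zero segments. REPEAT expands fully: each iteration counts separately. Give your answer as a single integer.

Executing turtle program step by step:
Start: pos=(0,0), heading=0, pen down
PD: pen down
FD 1.4: (0,0) -> (1.4,0) [heading=0, draw]
PD: pen down
FD 13.6: (1.4,0) -> (15,0) [heading=0, draw]
REPEAT 6 [
  -- iteration 1/6 --
  FD 8.5: (15,0) -> (23.5,0) [heading=0, draw]
  FD 2.8: (23.5,0) -> (26.3,0) [heading=0, draw]
  -- iteration 2/6 --
  FD 8.5: (26.3,0) -> (34.8,0) [heading=0, draw]
  FD 2.8: (34.8,0) -> (37.6,0) [heading=0, draw]
  -- iteration 3/6 --
  FD 8.5: (37.6,0) -> (46.1,0) [heading=0, draw]
  FD 2.8: (46.1,0) -> (48.9,0) [heading=0, draw]
  -- iteration 4/6 --
  FD 8.5: (48.9,0) -> (57.4,0) [heading=0, draw]
  FD 2.8: (57.4,0) -> (60.2,0) [heading=0, draw]
  -- iteration 5/6 --
  FD 8.5: (60.2,0) -> (68.7,0) [heading=0, draw]
  FD 2.8: (68.7,0) -> (71.5,0) [heading=0, draw]
  -- iteration 6/6 --
  FD 8.5: (71.5,0) -> (80,0) [heading=0, draw]
  FD 2.8: (80,0) -> (82.8,0) [heading=0, draw]
]
FD 9: (82.8,0) -> (91.8,0) [heading=0, draw]
BK 5.2: (91.8,0) -> (86.6,0) [heading=0, draw]
BK 12.2: (86.6,0) -> (74.4,0) [heading=0, draw]
RT 60: heading 0 -> 300
LT 30: heading 300 -> 330
Final: pos=(74.4,0), heading=330, 17 segment(s) drawn
Segments drawn: 17

Answer: 17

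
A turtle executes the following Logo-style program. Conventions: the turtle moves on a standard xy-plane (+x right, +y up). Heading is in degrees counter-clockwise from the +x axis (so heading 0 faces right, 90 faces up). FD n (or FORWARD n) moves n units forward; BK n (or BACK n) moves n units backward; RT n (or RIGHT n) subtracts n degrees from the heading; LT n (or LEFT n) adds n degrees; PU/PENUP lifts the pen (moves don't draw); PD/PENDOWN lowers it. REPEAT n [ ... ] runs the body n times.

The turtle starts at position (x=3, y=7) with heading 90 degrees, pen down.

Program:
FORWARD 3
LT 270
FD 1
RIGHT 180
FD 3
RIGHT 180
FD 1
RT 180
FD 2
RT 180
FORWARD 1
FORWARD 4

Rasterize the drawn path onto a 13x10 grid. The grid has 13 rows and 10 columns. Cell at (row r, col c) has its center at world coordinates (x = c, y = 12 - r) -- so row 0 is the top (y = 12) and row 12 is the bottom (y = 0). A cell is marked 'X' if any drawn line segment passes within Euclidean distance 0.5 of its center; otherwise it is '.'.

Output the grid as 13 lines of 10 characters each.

Segment 0: (3,7) -> (3,10)
Segment 1: (3,10) -> (4,10)
Segment 2: (4,10) -> (1,10)
Segment 3: (1,10) -> (2,10)
Segment 4: (2,10) -> (0,10)
Segment 5: (0,10) -> (1,10)
Segment 6: (1,10) -> (5,10)

Answer: ..........
..........
XXXXXX....
...X......
...X......
...X......
..........
..........
..........
..........
..........
..........
..........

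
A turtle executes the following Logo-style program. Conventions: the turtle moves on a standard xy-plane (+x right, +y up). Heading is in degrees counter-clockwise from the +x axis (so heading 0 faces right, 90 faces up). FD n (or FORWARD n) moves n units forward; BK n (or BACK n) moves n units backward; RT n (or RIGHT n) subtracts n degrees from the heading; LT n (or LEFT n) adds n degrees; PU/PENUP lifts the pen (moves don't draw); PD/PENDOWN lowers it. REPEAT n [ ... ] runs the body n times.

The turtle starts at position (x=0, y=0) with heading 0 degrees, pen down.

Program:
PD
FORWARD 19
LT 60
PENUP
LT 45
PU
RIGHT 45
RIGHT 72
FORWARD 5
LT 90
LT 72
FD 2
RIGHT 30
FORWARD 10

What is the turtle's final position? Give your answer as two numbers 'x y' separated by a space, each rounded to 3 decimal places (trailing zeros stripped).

Executing turtle program step by step:
Start: pos=(0,0), heading=0, pen down
PD: pen down
FD 19: (0,0) -> (19,0) [heading=0, draw]
LT 60: heading 0 -> 60
PU: pen up
LT 45: heading 60 -> 105
PU: pen up
RT 45: heading 105 -> 60
RT 72: heading 60 -> 348
FD 5: (19,0) -> (23.891,-1.04) [heading=348, move]
LT 90: heading 348 -> 78
LT 72: heading 78 -> 150
FD 2: (23.891,-1.04) -> (22.159,-0.04) [heading=150, move]
RT 30: heading 150 -> 120
FD 10: (22.159,-0.04) -> (17.159,8.621) [heading=120, move]
Final: pos=(17.159,8.621), heading=120, 1 segment(s) drawn

Answer: 17.159 8.621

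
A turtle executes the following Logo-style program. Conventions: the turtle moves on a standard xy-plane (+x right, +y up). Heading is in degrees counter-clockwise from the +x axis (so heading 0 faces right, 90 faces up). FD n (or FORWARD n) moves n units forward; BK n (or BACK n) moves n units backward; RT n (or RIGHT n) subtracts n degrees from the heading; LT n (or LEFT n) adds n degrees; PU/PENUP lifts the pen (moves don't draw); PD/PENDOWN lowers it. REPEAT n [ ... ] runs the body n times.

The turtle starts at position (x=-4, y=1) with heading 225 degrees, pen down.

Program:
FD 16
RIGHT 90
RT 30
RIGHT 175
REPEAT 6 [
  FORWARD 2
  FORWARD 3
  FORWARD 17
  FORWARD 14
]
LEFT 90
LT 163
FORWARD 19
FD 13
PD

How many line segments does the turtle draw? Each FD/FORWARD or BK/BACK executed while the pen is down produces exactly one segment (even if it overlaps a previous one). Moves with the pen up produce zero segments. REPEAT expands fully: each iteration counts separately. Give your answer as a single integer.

Executing turtle program step by step:
Start: pos=(-4,1), heading=225, pen down
FD 16: (-4,1) -> (-15.314,-10.314) [heading=225, draw]
RT 90: heading 225 -> 135
RT 30: heading 135 -> 105
RT 175: heading 105 -> 290
REPEAT 6 [
  -- iteration 1/6 --
  FD 2: (-15.314,-10.314) -> (-14.63,-12.193) [heading=290, draw]
  FD 3: (-14.63,-12.193) -> (-13.604,-15.012) [heading=290, draw]
  FD 17: (-13.604,-15.012) -> (-7.789,-30.987) [heading=290, draw]
  FD 14: (-7.789,-30.987) -> (-3.001,-44.143) [heading=290, draw]
  -- iteration 2/6 --
  FD 2: (-3.001,-44.143) -> (-2.317,-46.022) [heading=290, draw]
  FD 3: (-2.317,-46.022) -> (-1.291,-48.841) [heading=290, draw]
  FD 17: (-1.291,-48.841) -> (4.523,-64.816) [heading=290, draw]
  FD 14: (4.523,-64.816) -> (9.312,-77.972) [heading=290, draw]
  -- iteration 3/6 --
  FD 2: (9.312,-77.972) -> (9.996,-79.851) [heading=290, draw]
  FD 3: (9.996,-79.851) -> (11.022,-82.67) [heading=290, draw]
  FD 17: (11.022,-82.67) -> (16.836,-98.645) [heading=290, draw]
  FD 14: (16.836,-98.645) -> (21.624,-111.801) [heading=290, draw]
  -- iteration 4/6 --
  FD 2: (21.624,-111.801) -> (22.309,-113.68) [heading=290, draw]
  FD 3: (22.309,-113.68) -> (23.335,-116.499) [heading=290, draw]
  FD 17: (23.335,-116.499) -> (29.149,-132.474) [heading=290, draw]
  FD 14: (29.149,-132.474) -> (33.937,-145.629) [heading=290, draw]
  -- iteration 5/6 --
  FD 2: (33.937,-145.629) -> (34.621,-147.509) [heading=290, draw]
  FD 3: (34.621,-147.509) -> (35.647,-150.328) [heading=290, draw]
  FD 17: (35.647,-150.328) -> (41.462,-166.303) [heading=290, draw]
  FD 14: (41.462,-166.303) -> (46.25,-179.458) [heading=290, draw]
  -- iteration 6/6 --
  FD 2: (46.25,-179.458) -> (46.934,-181.338) [heading=290, draw]
  FD 3: (46.934,-181.338) -> (47.96,-184.157) [heading=290, draw]
  FD 17: (47.96,-184.157) -> (53.774,-200.132) [heading=290, draw]
  FD 14: (53.774,-200.132) -> (58.563,-213.287) [heading=290, draw]
]
LT 90: heading 290 -> 20
LT 163: heading 20 -> 183
FD 19: (58.563,-213.287) -> (39.589,-214.282) [heading=183, draw]
FD 13: (39.589,-214.282) -> (26.606,-214.962) [heading=183, draw]
PD: pen down
Final: pos=(26.606,-214.962), heading=183, 27 segment(s) drawn
Segments drawn: 27

Answer: 27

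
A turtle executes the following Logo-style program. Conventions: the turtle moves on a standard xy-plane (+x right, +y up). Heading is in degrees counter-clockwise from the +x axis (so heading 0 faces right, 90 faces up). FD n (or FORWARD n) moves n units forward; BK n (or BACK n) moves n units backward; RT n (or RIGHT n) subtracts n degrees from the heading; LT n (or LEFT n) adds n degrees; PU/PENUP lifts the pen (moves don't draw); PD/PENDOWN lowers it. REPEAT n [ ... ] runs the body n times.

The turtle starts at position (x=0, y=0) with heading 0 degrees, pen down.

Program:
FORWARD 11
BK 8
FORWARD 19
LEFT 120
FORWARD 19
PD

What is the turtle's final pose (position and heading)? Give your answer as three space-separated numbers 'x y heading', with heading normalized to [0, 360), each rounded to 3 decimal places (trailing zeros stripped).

Answer: 12.5 16.454 120

Derivation:
Executing turtle program step by step:
Start: pos=(0,0), heading=0, pen down
FD 11: (0,0) -> (11,0) [heading=0, draw]
BK 8: (11,0) -> (3,0) [heading=0, draw]
FD 19: (3,0) -> (22,0) [heading=0, draw]
LT 120: heading 0 -> 120
FD 19: (22,0) -> (12.5,16.454) [heading=120, draw]
PD: pen down
Final: pos=(12.5,16.454), heading=120, 4 segment(s) drawn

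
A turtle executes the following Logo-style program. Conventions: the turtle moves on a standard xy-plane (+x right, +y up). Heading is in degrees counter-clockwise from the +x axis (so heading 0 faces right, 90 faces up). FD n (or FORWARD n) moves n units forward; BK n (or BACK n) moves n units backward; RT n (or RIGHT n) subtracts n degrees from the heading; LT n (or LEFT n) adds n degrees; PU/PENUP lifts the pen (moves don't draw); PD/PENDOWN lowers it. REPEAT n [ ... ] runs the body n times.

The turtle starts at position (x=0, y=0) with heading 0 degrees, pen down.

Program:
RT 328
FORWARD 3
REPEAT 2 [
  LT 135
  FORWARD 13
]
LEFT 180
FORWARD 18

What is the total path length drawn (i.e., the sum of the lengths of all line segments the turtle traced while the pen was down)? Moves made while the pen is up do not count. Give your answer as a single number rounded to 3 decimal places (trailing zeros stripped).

Answer: 47

Derivation:
Executing turtle program step by step:
Start: pos=(0,0), heading=0, pen down
RT 328: heading 0 -> 32
FD 3: (0,0) -> (2.544,1.59) [heading=32, draw]
REPEAT 2 [
  -- iteration 1/2 --
  LT 135: heading 32 -> 167
  FD 13: (2.544,1.59) -> (-10.123,4.514) [heading=167, draw]
  -- iteration 2/2 --
  LT 135: heading 167 -> 302
  FD 13: (-10.123,4.514) -> (-3.234,-6.511) [heading=302, draw]
]
LT 180: heading 302 -> 122
FD 18: (-3.234,-6.511) -> (-12.772,8.754) [heading=122, draw]
Final: pos=(-12.772,8.754), heading=122, 4 segment(s) drawn

Segment lengths:
  seg 1: (0,0) -> (2.544,1.59), length = 3
  seg 2: (2.544,1.59) -> (-10.123,4.514), length = 13
  seg 3: (-10.123,4.514) -> (-3.234,-6.511), length = 13
  seg 4: (-3.234,-6.511) -> (-12.772,8.754), length = 18
Total = 47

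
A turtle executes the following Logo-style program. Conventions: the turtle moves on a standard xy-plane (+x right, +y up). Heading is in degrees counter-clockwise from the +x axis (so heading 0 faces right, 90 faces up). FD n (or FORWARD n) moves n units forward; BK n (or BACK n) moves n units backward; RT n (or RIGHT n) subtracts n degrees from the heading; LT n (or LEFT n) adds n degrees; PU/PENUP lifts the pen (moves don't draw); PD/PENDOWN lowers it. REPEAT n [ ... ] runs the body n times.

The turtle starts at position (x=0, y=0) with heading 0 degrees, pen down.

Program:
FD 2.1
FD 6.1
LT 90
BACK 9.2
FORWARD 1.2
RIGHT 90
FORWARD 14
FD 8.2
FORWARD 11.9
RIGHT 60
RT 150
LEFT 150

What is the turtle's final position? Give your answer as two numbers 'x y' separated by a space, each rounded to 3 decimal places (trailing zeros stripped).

Executing turtle program step by step:
Start: pos=(0,0), heading=0, pen down
FD 2.1: (0,0) -> (2.1,0) [heading=0, draw]
FD 6.1: (2.1,0) -> (8.2,0) [heading=0, draw]
LT 90: heading 0 -> 90
BK 9.2: (8.2,0) -> (8.2,-9.2) [heading=90, draw]
FD 1.2: (8.2,-9.2) -> (8.2,-8) [heading=90, draw]
RT 90: heading 90 -> 0
FD 14: (8.2,-8) -> (22.2,-8) [heading=0, draw]
FD 8.2: (22.2,-8) -> (30.4,-8) [heading=0, draw]
FD 11.9: (30.4,-8) -> (42.3,-8) [heading=0, draw]
RT 60: heading 0 -> 300
RT 150: heading 300 -> 150
LT 150: heading 150 -> 300
Final: pos=(42.3,-8), heading=300, 7 segment(s) drawn

Answer: 42.3 -8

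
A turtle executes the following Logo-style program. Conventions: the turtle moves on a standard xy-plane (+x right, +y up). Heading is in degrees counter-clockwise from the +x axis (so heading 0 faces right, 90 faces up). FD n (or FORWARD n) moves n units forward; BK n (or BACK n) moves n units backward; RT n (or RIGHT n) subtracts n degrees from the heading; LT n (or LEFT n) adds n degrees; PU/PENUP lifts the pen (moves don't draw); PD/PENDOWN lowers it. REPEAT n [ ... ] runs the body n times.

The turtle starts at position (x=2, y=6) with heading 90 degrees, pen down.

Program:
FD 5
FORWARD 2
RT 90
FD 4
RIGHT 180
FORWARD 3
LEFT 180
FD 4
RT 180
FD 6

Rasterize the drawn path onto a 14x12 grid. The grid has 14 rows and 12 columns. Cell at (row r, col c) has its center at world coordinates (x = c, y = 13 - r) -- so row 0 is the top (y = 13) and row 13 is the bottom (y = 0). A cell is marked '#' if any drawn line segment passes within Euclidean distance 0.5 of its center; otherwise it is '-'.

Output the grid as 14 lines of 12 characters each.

Segment 0: (2,6) -> (2,11)
Segment 1: (2,11) -> (2,13)
Segment 2: (2,13) -> (6,13)
Segment 3: (6,13) -> (3,13)
Segment 4: (3,13) -> (7,13)
Segment 5: (7,13) -> (1,13)

Answer: -#######----
--#---------
--#---------
--#---------
--#---------
--#---------
--#---------
--#---------
------------
------------
------------
------------
------------
------------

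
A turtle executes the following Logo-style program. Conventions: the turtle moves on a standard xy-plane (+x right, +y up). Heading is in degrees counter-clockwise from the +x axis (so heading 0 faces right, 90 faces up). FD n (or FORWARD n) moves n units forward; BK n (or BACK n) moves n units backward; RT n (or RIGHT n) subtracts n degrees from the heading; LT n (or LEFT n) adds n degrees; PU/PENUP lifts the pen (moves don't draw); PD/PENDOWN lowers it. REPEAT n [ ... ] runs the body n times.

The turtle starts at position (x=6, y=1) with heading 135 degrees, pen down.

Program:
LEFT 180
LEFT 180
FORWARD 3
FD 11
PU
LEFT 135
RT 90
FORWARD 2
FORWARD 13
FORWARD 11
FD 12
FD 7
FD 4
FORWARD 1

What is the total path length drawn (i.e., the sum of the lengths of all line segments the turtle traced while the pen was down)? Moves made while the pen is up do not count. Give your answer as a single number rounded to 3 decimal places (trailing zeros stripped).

Answer: 14

Derivation:
Executing turtle program step by step:
Start: pos=(6,1), heading=135, pen down
LT 180: heading 135 -> 315
LT 180: heading 315 -> 135
FD 3: (6,1) -> (3.879,3.121) [heading=135, draw]
FD 11: (3.879,3.121) -> (-3.899,10.899) [heading=135, draw]
PU: pen up
LT 135: heading 135 -> 270
RT 90: heading 270 -> 180
FD 2: (-3.899,10.899) -> (-5.899,10.899) [heading=180, move]
FD 13: (-5.899,10.899) -> (-18.899,10.899) [heading=180, move]
FD 11: (-18.899,10.899) -> (-29.899,10.899) [heading=180, move]
FD 12: (-29.899,10.899) -> (-41.899,10.899) [heading=180, move]
FD 7: (-41.899,10.899) -> (-48.899,10.899) [heading=180, move]
FD 4: (-48.899,10.899) -> (-52.899,10.899) [heading=180, move]
FD 1: (-52.899,10.899) -> (-53.899,10.899) [heading=180, move]
Final: pos=(-53.899,10.899), heading=180, 2 segment(s) drawn

Segment lengths:
  seg 1: (6,1) -> (3.879,3.121), length = 3
  seg 2: (3.879,3.121) -> (-3.899,10.899), length = 11
Total = 14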